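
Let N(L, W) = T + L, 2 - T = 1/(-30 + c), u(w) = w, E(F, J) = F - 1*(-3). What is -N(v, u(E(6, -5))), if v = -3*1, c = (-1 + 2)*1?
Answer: 28/29 ≈ 0.96552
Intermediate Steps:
E(F, J) = 3 + F (E(F, J) = F + 3 = 3 + F)
c = 1 (c = 1*1 = 1)
v = -3
T = 59/29 (T = 2 - 1/(-30 + 1) = 2 - 1/(-29) = 2 - 1*(-1/29) = 2 + 1/29 = 59/29 ≈ 2.0345)
N(L, W) = 59/29 + L
-N(v, u(E(6, -5))) = -(59/29 - 3) = -1*(-28/29) = 28/29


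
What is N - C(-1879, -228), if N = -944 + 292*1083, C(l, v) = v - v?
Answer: 315292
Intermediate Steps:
C(l, v) = 0
N = 315292 (N = -944 + 316236 = 315292)
N - C(-1879, -228) = 315292 - 1*0 = 315292 + 0 = 315292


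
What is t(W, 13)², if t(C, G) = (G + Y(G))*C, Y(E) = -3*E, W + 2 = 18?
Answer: 173056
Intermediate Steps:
W = 16 (W = -2 + 18 = 16)
t(C, G) = -2*C*G (t(C, G) = (G - 3*G)*C = (-2*G)*C = -2*C*G)
t(W, 13)² = (-2*16*13)² = (-416)² = 173056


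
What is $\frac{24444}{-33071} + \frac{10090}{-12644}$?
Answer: $- \frac{321378163}{209074862} \approx -1.5371$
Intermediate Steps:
$\frac{24444}{-33071} + \frac{10090}{-12644} = 24444 \left(- \frac{1}{33071}\right) + 10090 \left(- \frac{1}{12644}\right) = - \frac{24444}{33071} - \frac{5045}{6322} = - \frac{321378163}{209074862}$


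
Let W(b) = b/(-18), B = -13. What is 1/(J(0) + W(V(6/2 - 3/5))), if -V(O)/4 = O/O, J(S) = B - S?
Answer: -9/115 ≈ -0.078261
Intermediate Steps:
J(S) = -13 - S
V(O) = -4 (V(O) = -4*O/O = -4*1 = -4)
W(b) = -b/18 (W(b) = b*(-1/18) = -b/18)
1/(J(0) + W(V(6/2 - 3/5))) = 1/((-13 - 1*0) - 1/18*(-4)) = 1/((-13 + 0) + 2/9) = 1/(-13 + 2/9) = 1/(-115/9) = -9/115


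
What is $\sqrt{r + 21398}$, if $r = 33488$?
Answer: $\sqrt{54886} \approx 234.28$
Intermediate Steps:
$\sqrt{r + 21398} = \sqrt{33488 + 21398} = \sqrt{54886}$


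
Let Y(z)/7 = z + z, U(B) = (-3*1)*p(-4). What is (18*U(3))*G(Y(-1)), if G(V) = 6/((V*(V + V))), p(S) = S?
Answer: 162/49 ≈ 3.3061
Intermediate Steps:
U(B) = 12 (U(B) = -3*1*(-4) = -3*(-4) = 12)
Y(z) = 14*z (Y(z) = 7*(z + z) = 7*(2*z) = 14*z)
G(V) = 3/V² (G(V) = 6/((V*(2*V))) = 6/((2*V²)) = 6*(1/(2*V²)) = 3/V²)
(18*U(3))*G(Y(-1)) = (18*12)*(3/(14*(-1))²) = 216*(3/(-14)²) = 216*(3*(1/196)) = 216*(3/196) = 162/49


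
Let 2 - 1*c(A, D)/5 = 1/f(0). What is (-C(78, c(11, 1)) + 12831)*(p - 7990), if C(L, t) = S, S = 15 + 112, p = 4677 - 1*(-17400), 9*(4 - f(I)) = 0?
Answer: 178961248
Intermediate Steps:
f(I) = 4 (f(I) = 4 - 1/9*0 = 4 + 0 = 4)
p = 22077 (p = 4677 + 17400 = 22077)
S = 127
c(A, D) = 35/4 (c(A, D) = 10 - 5/4 = 35/4)
C(L, t) = 127
(-C(78, c(11, 1)) + 12831)*(p - 7990) = (-1*127 + 12831)*(22077 - 7990) = (-127 + 12831)*14087 = 12704*14087 = 178961248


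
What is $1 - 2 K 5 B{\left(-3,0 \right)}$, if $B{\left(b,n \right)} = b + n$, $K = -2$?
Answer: $-60$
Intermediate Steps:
$1 - 2 K 5 B{\left(-3,0 \right)} = 1 \left(-2\right) \left(-2\right) 5 \left(-3 + 0\right) = 1 \cdot 4 \cdot 5 \left(-3\right) = 1 \cdot 20 \left(-3\right) = 20 \left(-3\right) = -60$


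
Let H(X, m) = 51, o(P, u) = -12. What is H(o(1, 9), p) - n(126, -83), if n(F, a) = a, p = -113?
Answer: 134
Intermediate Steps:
H(o(1, 9), p) - n(126, -83) = 51 - 1*(-83) = 51 + 83 = 134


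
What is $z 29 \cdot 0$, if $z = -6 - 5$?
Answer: $0$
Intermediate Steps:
$z = -11$
$z 29 \cdot 0 = \left(-11\right) 29 \cdot 0 = \left(-319\right) 0 = 0$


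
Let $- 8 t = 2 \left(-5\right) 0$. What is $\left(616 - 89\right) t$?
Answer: $0$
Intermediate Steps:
$t = 0$ ($t = - \frac{2 \left(-5\right) 0}{8} = - \frac{\left(-10\right) 0}{8} = \left(- \frac{1}{8}\right) 0 = 0$)
$\left(616 - 89\right) t = \left(616 - 89\right) 0 = 527 \cdot 0 = 0$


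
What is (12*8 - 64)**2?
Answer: 1024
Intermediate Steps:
(12*8 - 64)**2 = (96 - 64)**2 = 32**2 = 1024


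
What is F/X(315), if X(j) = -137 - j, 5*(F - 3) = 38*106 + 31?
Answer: -2037/1130 ≈ -1.8027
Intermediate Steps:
F = 4074/5 (F = 3 + (38*106 + 31)/5 = 3 + (4028 + 31)/5 = 3 + (⅕)*4059 = 3 + 4059/5 = 4074/5 ≈ 814.80)
F/X(315) = 4074/(5*(-137 - 1*315)) = 4074/(5*(-137 - 315)) = (4074/5)/(-452) = (4074/5)*(-1/452) = -2037/1130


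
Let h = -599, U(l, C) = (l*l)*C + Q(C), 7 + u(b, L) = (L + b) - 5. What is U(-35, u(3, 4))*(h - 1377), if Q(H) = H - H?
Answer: 12103000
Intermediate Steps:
Q(H) = 0
u(b, L) = -12 + L + b (u(b, L) = -7 + ((L + b) - 5) = -7 + (-5 + L + b) = -12 + L + b)
U(l, C) = C*l² (U(l, C) = (l*l)*C + 0 = l²*C + 0 = C*l² + 0 = C*l²)
U(-35, u(3, 4))*(h - 1377) = ((-12 + 4 + 3)*(-35)²)*(-599 - 1377) = -5*1225*(-1976) = -6125*(-1976) = 12103000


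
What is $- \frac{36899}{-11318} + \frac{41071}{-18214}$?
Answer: $\frac{51809202}{51536513} \approx 1.0053$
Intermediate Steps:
$- \frac{36899}{-11318} + \frac{41071}{-18214} = \left(-36899\right) \left(- \frac{1}{11318}\right) + 41071 \left(- \frac{1}{18214}\right) = \frac{36899}{11318} - \frac{41071}{18214} = \frac{51809202}{51536513}$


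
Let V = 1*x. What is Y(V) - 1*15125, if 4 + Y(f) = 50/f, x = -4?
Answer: -30283/2 ≈ -15142.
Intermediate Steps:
V = -4 (V = 1*(-4) = -4)
Y(f) = -4 + 50/f
Y(V) - 1*15125 = (-4 + 50/(-4)) - 1*15125 = (-4 + 50*(-¼)) - 15125 = (-4 - 25/2) - 15125 = -33/2 - 15125 = -30283/2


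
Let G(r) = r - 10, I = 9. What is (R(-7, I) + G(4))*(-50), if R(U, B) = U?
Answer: 650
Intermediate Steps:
G(r) = -10 + r
(R(-7, I) + G(4))*(-50) = (-7 + (-10 + 4))*(-50) = (-7 - 6)*(-50) = -13*(-50) = 650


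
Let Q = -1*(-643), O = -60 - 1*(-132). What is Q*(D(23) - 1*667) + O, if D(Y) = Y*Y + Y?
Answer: -73873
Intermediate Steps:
D(Y) = Y + Y² (D(Y) = Y² + Y = Y + Y²)
O = 72 (O = -60 + 132 = 72)
Q = 643
Q*(D(23) - 1*667) + O = 643*(23*(1 + 23) - 1*667) + 72 = 643*(23*24 - 667) + 72 = 643*(552 - 667) + 72 = 643*(-115) + 72 = -73945 + 72 = -73873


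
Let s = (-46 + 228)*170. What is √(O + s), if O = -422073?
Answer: I*√391133 ≈ 625.41*I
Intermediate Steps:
s = 30940 (s = 182*170 = 30940)
√(O + s) = √(-422073 + 30940) = √(-391133) = I*√391133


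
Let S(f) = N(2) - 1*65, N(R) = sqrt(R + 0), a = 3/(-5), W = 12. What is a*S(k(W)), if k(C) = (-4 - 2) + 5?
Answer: 39 - 3*sqrt(2)/5 ≈ 38.151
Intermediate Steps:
a = -3/5 (a = 3*(-1/5) = -3/5 ≈ -0.60000)
N(R) = sqrt(R)
k(C) = -1 (k(C) = -6 + 5 = -1)
S(f) = -65 + sqrt(2) (S(f) = sqrt(2) - 1*65 = sqrt(2) - 65 = -65 + sqrt(2))
a*S(k(W)) = -3*(-65 + sqrt(2))/5 = 39 - 3*sqrt(2)/5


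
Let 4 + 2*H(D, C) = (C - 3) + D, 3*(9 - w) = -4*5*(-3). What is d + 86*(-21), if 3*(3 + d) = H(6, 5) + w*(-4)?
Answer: -5381/3 ≈ -1793.7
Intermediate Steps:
w = -11 (w = 9 - (-4*5)*(-3)/3 = 9 - (-20)*(-3)/3 = 9 - ⅓*60 = 9 - 20 = -11)
H(D, C) = -7/2 + C/2 + D/2 (H(D, C) = -2 + ((C - 3) + D)/2 = -2 + ((-3 + C) + D)/2 = -2 + (-3 + C + D)/2 = -2 + (-3/2 + C/2 + D/2) = -7/2 + C/2 + D/2)
d = 37/3 (d = -3 + ((-7/2 + (½)*5 + (½)*6) - 11*(-4))/3 = -3 + ((-7/2 + 5/2 + 3) + 44)/3 = -3 + (2 + 44)/3 = -3 + (⅓)*46 = -3 + 46/3 = 37/3 ≈ 12.333)
d + 86*(-21) = 37/3 + 86*(-21) = 37/3 - 1806 = -5381/3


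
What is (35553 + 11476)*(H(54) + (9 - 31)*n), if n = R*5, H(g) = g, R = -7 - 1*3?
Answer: 54271466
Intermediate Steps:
R = -10 (R = -7 - 3 = -10)
n = -50 (n = -10*5 = -50)
(35553 + 11476)*(H(54) + (9 - 31)*n) = (35553 + 11476)*(54 + (9 - 31)*(-50)) = 47029*(54 - 22*(-50)) = 47029*(54 + 1100) = 47029*1154 = 54271466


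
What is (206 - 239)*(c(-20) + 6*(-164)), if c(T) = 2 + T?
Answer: 33066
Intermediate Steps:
(206 - 239)*(c(-20) + 6*(-164)) = (206 - 239)*((2 - 20) + 6*(-164)) = -33*(-18 - 984) = -33*(-1002) = 33066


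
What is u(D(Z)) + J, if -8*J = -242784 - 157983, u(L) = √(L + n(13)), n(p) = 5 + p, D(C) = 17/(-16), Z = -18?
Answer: 400767/8 + √271/4 ≈ 50100.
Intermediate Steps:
D(C) = -17/16 (D(C) = 17*(-1/16) = -17/16)
u(L) = √(18 + L) (u(L) = √(L + (5 + 13)) = √(L + 18) = √(18 + L))
J = 400767/8 (J = -(-242784 - 157983)/8 = -⅛*(-400767) = 400767/8 ≈ 50096.)
u(D(Z)) + J = √(18 - 17/16) + 400767/8 = √(271/16) + 400767/8 = √271/4 + 400767/8 = 400767/8 + √271/4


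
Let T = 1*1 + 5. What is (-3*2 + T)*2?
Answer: 0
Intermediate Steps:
T = 6 (T = 1 + 5 = 6)
(-3*2 + T)*2 = (-3*2 + 6)*2 = (-6 + 6)*2 = 0*2 = 0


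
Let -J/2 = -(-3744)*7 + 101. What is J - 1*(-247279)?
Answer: 194661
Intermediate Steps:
J = -52618 (J = -2*(-(-3744)*7 + 101) = -2*(-234*(-112) + 101) = -2*(26208 + 101) = -2*26309 = -52618)
J - 1*(-247279) = -52618 - 1*(-247279) = -52618 + 247279 = 194661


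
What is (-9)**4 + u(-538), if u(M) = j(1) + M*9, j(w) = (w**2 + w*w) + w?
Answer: 1722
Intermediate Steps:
j(w) = w + 2*w**2 (j(w) = (w**2 + w**2) + w = 2*w**2 + w = w + 2*w**2)
u(M) = 3 + 9*M (u(M) = 1*(1 + 2*1) + M*9 = 1*(1 + 2) + 9*M = 1*3 + 9*M = 3 + 9*M)
(-9)**4 + u(-538) = (-9)**4 + (3 + 9*(-538)) = 6561 + (3 - 4842) = 6561 - 4839 = 1722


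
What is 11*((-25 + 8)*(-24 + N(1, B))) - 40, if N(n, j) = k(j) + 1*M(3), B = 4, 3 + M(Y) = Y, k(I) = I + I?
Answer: 2952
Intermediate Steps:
k(I) = 2*I
M(Y) = -3 + Y
N(n, j) = 2*j (N(n, j) = 2*j + 1*(-3 + 3) = 2*j + 1*0 = 2*j + 0 = 2*j)
11*((-25 + 8)*(-24 + N(1, B))) - 40 = 11*((-25 + 8)*(-24 + 2*4)) - 40 = 11*(-17*(-24 + 8)) - 40 = 11*(-17*(-16)) - 40 = 11*272 - 40 = 2992 - 40 = 2952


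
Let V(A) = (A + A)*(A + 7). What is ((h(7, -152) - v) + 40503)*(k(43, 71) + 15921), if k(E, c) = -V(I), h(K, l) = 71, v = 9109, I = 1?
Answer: 500450825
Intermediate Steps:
V(A) = 2*A*(7 + A) (V(A) = (2*A)*(7 + A) = 2*A*(7 + A))
k(E, c) = -16 (k(E, c) = -2*(7 + 1) = -2*8 = -1*16 = -16)
((h(7, -152) - v) + 40503)*(k(43, 71) + 15921) = ((71 - 1*9109) + 40503)*(-16 + 15921) = ((71 - 9109) + 40503)*15905 = (-9038 + 40503)*15905 = 31465*15905 = 500450825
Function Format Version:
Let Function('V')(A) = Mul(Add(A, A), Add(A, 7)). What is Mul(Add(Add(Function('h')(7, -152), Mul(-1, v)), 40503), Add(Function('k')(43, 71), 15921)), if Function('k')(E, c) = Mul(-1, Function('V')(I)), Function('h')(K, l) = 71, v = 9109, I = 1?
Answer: 500450825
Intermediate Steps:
Function('V')(A) = Mul(2, A, Add(7, A)) (Function('V')(A) = Mul(Mul(2, A), Add(7, A)) = Mul(2, A, Add(7, A)))
Function('k')(E, c) = -16 (Function('k')(E, c) = Mul(-1, Mul(2, 1, Add(7, 1))) = Mul(-1, Mul(2, 1, 8)) = Mul(-1, 16) = -16)
Mul(Add(Add(Function('h')(7, -152), Mul(-1, v)), 40503), Add(Function('k')(43, 71), 15921)) = Mul(Add(Add(71, Mul(-1, 9109)), 40503), Add(-16, 15921)) = Mul(Add(Add(71, -9109), 40503), 15905) = Mul(Add(-9038, 40503), 15905) = Mul(31465, 15905) = 500450825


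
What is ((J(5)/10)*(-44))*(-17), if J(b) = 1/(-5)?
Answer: -374/25 ≈ -14.960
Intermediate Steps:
J(b) = -⅕
((J(5)/10)*(-44))*(-17) = (-⅕/10*(-44))*(-17) = (-⅕*⅒*(-44))*(-17) = -1/50*(-44)*(-17) = (22/25)*(-17) = -374/25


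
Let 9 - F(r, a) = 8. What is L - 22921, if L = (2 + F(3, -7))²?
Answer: -22912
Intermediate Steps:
F(r, a) = 1 (F(r, a) = 9 - 1*8 = 9 - 8 = 1)
L = 9 (L = (2 + 1)² = 3² = 9)
L - 22921 = 9 - 22921 = -22912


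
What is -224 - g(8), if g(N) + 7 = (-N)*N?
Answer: -153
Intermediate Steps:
g(N) = -7 - N² (g(N) = -7 + (-N)*N = -7 - N²)
-224 - g(8) = -224 - (-7 - 1*8²) = -224 - (-7 - 1*64) = -224 - (-7 - 64) = -224 - 1*(-71) = -224 + 71 = -153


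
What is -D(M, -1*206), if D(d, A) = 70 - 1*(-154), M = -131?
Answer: -224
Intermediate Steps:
D(d, A) = 224 (D(d, A) = 70 + 154 = 224)
-D(M, -1*206) = -1*224 = -224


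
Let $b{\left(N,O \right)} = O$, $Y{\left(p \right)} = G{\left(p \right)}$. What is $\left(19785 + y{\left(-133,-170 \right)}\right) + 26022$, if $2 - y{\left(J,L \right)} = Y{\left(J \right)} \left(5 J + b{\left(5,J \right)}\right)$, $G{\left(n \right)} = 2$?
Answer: $47405$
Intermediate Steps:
$Y{\left(p \right)} = 2$
$y{\left(J,L \right)} = 2 - 12 J$ ($y{\left(J,L \right)} = 2 - 2 \left(5 J + J\right) = 2 - 2 \cdot 6 J = 2 - 12 J$)
$\left(19785 + y{\left(-133,-170 \right)}\right) + 26022 = \left(19785 + \left(2 - -1596\right)\right) + 26022 = \left(19785 + \left(2 + 1596\right)\right) + 26022 = \left(19785 + 1598\right) + 26022 = 21383 + 26022 = 47405$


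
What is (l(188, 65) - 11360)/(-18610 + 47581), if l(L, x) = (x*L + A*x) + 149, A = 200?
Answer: 14009/28971 ≈ 0.48355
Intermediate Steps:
l(L, x) = 149 + 200*x + L*x (l(L, x) = (x*L + 200*x) + 149 = (L*x + 200*x) + 149 = (200*x + L*x) + 149 = 149 + 200*x + L*x)
(l(188, 65) - 11360)/(-18610 + 47581) = ((149 + 200*65 + 188*65) - 11360)/(-18610 + 47581) = ((149 + 13000 + 12220) - 11360)/28971 = (25369 - 11360)*(1/28971) = 14009*(1/28971) = 14009/28971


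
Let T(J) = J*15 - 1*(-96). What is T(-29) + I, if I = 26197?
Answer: 25858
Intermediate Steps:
T(J) = 96 + 15*J (T(J) = 15*J + 96 = 96 + 15*J)
T(-29) + I = (96 + 15*(-29)) + 26197 = (96 - 435) + 26197 = -339 + 26197 = 25858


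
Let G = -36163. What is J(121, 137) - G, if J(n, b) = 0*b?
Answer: 36163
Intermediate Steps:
J(n, b) = 0
J(121, 137) - G = 0 - 1*(-36163) = 0 + 36163 = 36163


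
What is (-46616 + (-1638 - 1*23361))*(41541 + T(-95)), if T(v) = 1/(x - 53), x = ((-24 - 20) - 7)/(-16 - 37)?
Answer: -8204932340375/2758 ≈ -2.9750e+9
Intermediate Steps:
x = 51/53 (x = (-44 - 7)/(-53) = -51*(-1/53) = 51/53 ≈ 0.96226)
T(v) = -53/2758 (T(v) = 1/(51/53 - 53) = 1/(-2758/53) = -53/2758)
(-46616 + (-1638 - 1*23361))*(41541 + T(-95)) = (-46616 + (-1638 - 1*23361))*(41541 - 53/2758) = (-46616 + (-1638 - 23361))*(114570025/2758) = (-46616 - 24999)*(114570025/2758) = -71615*114570025/2758 = -8204932340375/2758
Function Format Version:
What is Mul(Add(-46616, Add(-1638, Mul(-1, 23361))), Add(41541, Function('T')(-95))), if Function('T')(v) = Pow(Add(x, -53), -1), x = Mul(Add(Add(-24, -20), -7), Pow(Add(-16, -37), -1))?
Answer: Rational(-8204932340375, 2758) ≈ -2.9750e+9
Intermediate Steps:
x = Rational(51, 53) (x = Mul(Add(-44, -7), Pow(-53, -1)) = Mul(-51, Rational(-1, 53)) = Rational(51, 53) ≈ 0.96226)
Function('T')(v) = Rational(-53, 2758) (Function('T')(v) = Pow(Add(Rational(51, 53), -53), -1) = Pow(Rational(-2758, 53), -1) = Rational(-53, 2758))
Mul(Add(-46616, Add(-1638, Mul(-1, 23361))), Add(41541, Function('T')(-95))) = Mul(Add(-46616, Add(-1638, Mul(-1, 23361))), Add(41541, Rational(-53, 2758))) = Mul(Add(-46616, Add(-1638, -23361)), Rational(114570025, 2758)) = Mul(Add(-46616, -24999), Rational(114570025, 2758)) = Mul(-71615, Rational(114570025, 2758)) = Rational(-8204932340375, 2758)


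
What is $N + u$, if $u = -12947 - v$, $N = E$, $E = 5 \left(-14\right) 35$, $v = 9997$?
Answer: $-25394$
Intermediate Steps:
$E = -2450$ ($E = \left(-70\right) 35 = -2450$)
$N = -2450$
$u = -22944$ ($u = -12947 - 9997 = -22944$)
$N + u = -2450 - 22944 = -25394$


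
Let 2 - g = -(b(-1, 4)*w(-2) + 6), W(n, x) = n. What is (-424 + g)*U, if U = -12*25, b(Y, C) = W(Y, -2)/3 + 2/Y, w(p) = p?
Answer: 123400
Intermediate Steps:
b(Y, C) = 2/Y + Y/3 (b(Y, C) = Y/3 + 2/Y = 2/Y + Y/3)
g = 38/3 (g = 2 - (-1)*((2/(-1) + (⅓)*(-1))*(-2) + 6) = 2 - (-1)*((2*(-1) - ⅓)*(-2) + 6) = 2 - (-1)*((-2 - ⅓)*(-2) + 6) = 2 - (-1)*(-7/3*(-2) + 6) = 2 - (-1)*(14/3 + 6) = 2 - (-1)*32/3 = 2 - 1*(-32/3) = 2 + 32/3 = 38/3 ≈ 12.667)
U = -300
(-424 + g)*U = (-424 + 38/3)*(-300) = -1234/3*(-300) = 123400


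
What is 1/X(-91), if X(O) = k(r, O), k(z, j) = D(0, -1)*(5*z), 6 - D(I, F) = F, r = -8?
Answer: -1/280 ≈ -0.0035714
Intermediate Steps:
D(I, F) = 6 - F
k(z, j) = 35*z (k(z, j) = (6 - 1*(-1))*(5*z) = (6 + 1)*(5*z) = 7*(5*z) = 35*z)
X(O) = -280 (X(O) = 35*(-8) = -280)
1/X(-91) = 1/(-280) = -1/280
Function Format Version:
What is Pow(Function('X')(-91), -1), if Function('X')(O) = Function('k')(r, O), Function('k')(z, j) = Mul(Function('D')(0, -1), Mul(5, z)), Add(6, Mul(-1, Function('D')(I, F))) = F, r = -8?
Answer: Rational(-1, 280) ≈ -0.0035714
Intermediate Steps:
Function('D')(I, F) = Add(6, Mul(-1, F))
Function('k')(z, j) = Mul(35, z) (Function('k')(z, j) = Mul(Add(6, Mul(-1, -1)), Mul(5, z)) = Mul(Add(6, 1), Mul(5, z)) = Mul(7, Mul(5, z)) = Mul(35, z))
Function('X')(O) = -280 (Function('X')(O) = Mul(35, -8) = -280)
Pow(Function('X')(-91), -1) = Pow(-280, -1) = Rational(-1, 280)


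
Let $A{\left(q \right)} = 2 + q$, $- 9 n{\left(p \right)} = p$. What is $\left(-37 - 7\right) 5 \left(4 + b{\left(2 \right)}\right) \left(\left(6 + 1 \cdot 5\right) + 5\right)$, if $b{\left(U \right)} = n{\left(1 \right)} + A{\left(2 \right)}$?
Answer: $- \frac{249920}{9} \approx -27769.0$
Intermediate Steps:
$n{\left(p \right)} = - \frac{p}{9}$
$b{\left(U \right)} = \frac{35}{9}$ ($b{\left(U \right)} = \left(- \frac{1}{9}\right) 1 + \left(2 + 2\right) = - \frac{1}{9} + 4 = \frac{35}{9}$)
$\left(-37 - 7\right) 5 \left(4 + b{\left(2 \right)}\right) \left(\left(6 + 1 \cdot 5\right) + 5\right) = \left(-37 - 7\right) 5 \left(4 + \frac{35}{9}\right) \left(\left(6 + 1 \cdot 5\right) + 5\right) = - 44 \cdot 5 \frac{71 \left(\left(6 + 5\right) + 5\right)}{9} = - 44 \cdot 5 \frac{71 \left(11 + 5\right)}{9} = - 44 \cdot 5 \cdot \frac{71}{9} \cdot 16 = - 44 \cdot 5 \cdot \frac{1136}{9} = \left(-44\right) \frac{5680}{9} = - \frac{249920}{9}$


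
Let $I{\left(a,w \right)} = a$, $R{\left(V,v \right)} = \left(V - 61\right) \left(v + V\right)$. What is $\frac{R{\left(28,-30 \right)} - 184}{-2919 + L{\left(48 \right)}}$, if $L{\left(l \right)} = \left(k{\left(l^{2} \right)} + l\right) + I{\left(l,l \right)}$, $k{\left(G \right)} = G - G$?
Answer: $\frac{118}{2823} \approx 0.041799$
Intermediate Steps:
$R{\left(V,v \right)} = \left(-61 + V\right) \left(V + v\right)$
$k{\left(G \right)} = 0$
$L{\left(l \right)} = 2 l$ ($L{\left(l \right)} = \left(0 + l\right) + l = l + l = 2 l$)
$\frac{R{\left(28,-30 \right)} - 184}{-2919 + L{\left(48 \right)}} = \frac{\left(28^{2} - 1708 - -1830 + 28 \left(-30\right)\right) - 184}{-2919 + 2 \cdot 48} = \frac{\left(784 - 1708 + 1830 - 840\right) - 184}{-2919 + 96} = \frac{66 - 184}{-2823} = \left(-118\right) \left(- \frac{1}{2823}\right) = \frac{118}{2823}$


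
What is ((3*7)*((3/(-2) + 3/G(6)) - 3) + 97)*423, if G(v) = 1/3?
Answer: 162009/2 ≈ 81005.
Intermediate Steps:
G(v) = ⅓
((3*7)*((3/(-2) + 3/G(6)) - 3) + 97)*423 = ((3*7)*((3/(-2) + 3/(⅓)) - 3) + 97)*423 = (21*((3*(-½) + 3*3) - 3) + 97)*423 = (21*((-3/2 + 9) - 3) + 97)*423 = (21*(15/2 - 3) + 97)*423 = (21*(9/2) + 97)*423 = (189/2 + 97)*423 = (383/2)*423 = 162009/2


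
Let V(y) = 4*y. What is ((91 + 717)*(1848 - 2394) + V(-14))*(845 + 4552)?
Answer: -2381285928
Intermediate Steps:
((91 + 717)*(1848 - 2394) + V(-14))*(845 + 4552) = ((91 + 717)*(1848 - 2394) + 4*(-14))*(845 + 4552) = (808*(-546) - 56)*5397 = (-441168 - 56)*5397 = -441224*5397 = -2381285928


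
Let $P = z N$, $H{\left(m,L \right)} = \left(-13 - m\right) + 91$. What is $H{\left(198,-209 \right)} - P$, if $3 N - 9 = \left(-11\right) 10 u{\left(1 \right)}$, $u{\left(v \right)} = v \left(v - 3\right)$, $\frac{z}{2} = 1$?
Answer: $- \frac{818}{3} \approx -272.67$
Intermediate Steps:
$z = 2$ ($z = 2 \cdot 1 = 2$)
$u{\left(v \right)} = v \left(-3 + v\right)$
$N = \frac{229}{3}$ ($N = 3 + \frac{\left(-11\right) 10 \cdot 1 \left(-3 + 1\right)}{3} = 3 + \frac{\left(-110\right) 1 \left(-2\right)}{3} = 3 + \frac{\left(-110\right) \left(-2\right)}{3} = 3 + \frac{1}{3} \cdot 220 = 3 + \frac{220}{3} = \frac{229}{3} \approx 76.333$)
$H{\left(m,L \right)} = 78 - m$
$P = \frac{458}{3}$ ($P = 2 \cdot \frac{229}{3} = \frac{458}{3} \approx 152.67$)
$H{\left(198,-209 \right)} - P = \left(78 - 198\right) - \frac{458}{3} = -120 - \frac{458}{3} = - \frac{818}{3}$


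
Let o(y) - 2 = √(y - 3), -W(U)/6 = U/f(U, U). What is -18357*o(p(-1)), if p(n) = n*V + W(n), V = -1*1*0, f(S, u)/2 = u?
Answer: -36714 - 18357*I*√6 ≈ -36714.0 - 44965.0*I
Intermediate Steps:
f(S, u) = 2*u
W(U) = -3 (W(U) = -6*U/(2*U) = -6*U*1/(2*U) = -6*½ = -3)
V = 0 (V = -1*0 = 0)
p(n) = -3 (p(n) = n*0 - 3 = 0 - 3 = -3)
o(y) = 2 + √(-3 + y) (o(y) = 2 + √(y - 3) = 2 + √(-3 + y))
-18357*o(p(-1)) = -18357*(2 + √(-3 - 3)) = -18357*(2 + √(-6)) = -18357*(2 + I*√6) = -36714 - 18357*I*√6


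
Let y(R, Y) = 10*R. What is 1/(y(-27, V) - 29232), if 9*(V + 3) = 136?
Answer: -1/29502 ≈ -3.3896e-5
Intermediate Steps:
V = 109/9 (V = -3 + (1/9)*136 = -3 + 136/9 = 109/9 ≈ 12.111)
1/(y(-27, V) - 29232) = 1/(10*(-27) - 29232) = 1/(-270 - 29232) = 1/(-29502) = -1/29502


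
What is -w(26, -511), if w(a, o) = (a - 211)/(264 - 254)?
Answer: 37/2 ≈ 18.500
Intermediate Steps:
w(a, o) = -211/10 + a/10 (w(a, o) = (-211 + a)/10 = (-211 + a)*(⅒) = -211/10 + a/10)
-w(26, -511) = -(-211/10 + (⅒)*26) = -(-211/10 + 13/5) = -1*(-37/2) = 37/2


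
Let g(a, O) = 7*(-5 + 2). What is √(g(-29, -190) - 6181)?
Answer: I*√6202 ≈ 78.753*I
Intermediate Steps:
g(a, O) = -21 (g(a, O) = 7*(-3) = -21)
√(g(-29, -190) - 6181) = √(-21 - 6181) = √(-6202) = I*√6202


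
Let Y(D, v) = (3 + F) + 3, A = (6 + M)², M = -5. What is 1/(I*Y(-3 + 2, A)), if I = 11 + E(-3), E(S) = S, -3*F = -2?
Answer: 3/160 ≈ 0.018750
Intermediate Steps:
F = ⅔ (F = -⅓*(-2) = ⅔ ≈ 0.66667)
I = 8 (I = 11 - 3 = 8)
A = 1 (A = (6 - 5)² = 1² = 1)
Y(D, v) = 20/3 (Y(D, v) = (3 + ⅔) + 3 = 11/3 + 3 = 20/3)
1/(I*Y(-3 + 2, A)) = 1/(8*(20/3)) = 1/(160/3) = 3/160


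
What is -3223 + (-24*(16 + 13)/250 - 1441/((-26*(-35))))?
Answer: -73422611/22750 ≈ -3227.4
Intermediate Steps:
-3223 + (-24*(16 + 13)/250 - 1441/((-26*(-35)))) = -3223 + (-24*29*(1/250) - 1441/910) = -3223 + (-696*1/250 - 1441*1/910) = -3223 + (-348/125 - 1441/910) = -3223 - 99361/22750 = -73422611/22750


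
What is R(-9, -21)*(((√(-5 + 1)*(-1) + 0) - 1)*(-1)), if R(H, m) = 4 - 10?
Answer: -6 - 12*I ≈ -6.0 - 12.0*I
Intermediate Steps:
R(H, m) = -6
R(-9, -21)*(((√(-5 + 1)*(-1) + 0) - 1)*(-1)) = -6*((√(-5 + 1)*(-1) + 0) - 1)*(-1) = -6*((√(-4)*(-1) + 0) - 1)*(-1) = -6*(((2*I)*(-1) + 0) - 1)*(-1) = -6*((-2*I + 0) - 1)*(-1) = -6*(-2*I - 1)*(-1) = -6*(-1 - 2*I)*(-1) = -6*(1 + 2*I) = -6 - 12*I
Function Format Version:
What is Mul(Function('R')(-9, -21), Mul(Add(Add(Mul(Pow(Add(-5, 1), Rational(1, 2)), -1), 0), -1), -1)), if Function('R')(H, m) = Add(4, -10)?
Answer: Add(-6, Mul(-12, I)) ≈ Add(-6.0000, Mul(-12.000, I))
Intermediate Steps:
Function('R')(H, m) = -6
Mul(Function('R')(-9, -21), Mul(Add(Add(Mul(Pow(Add(-5, 1), Rational(1, 2)), -1), 0), -1), -1)) = Mul(-6, Mul(Add(Add(Mul(Pow(Add(-5, 1), Rational(1, 2)), -1), 0), -1), -1)) = Mul(-6, Mul(Add(Add(Mul(Pow(-4, Rational(1, 2)), -1), 0), -1), -1)) = Mul(-6, Mul(Add(Add(Mul(Mul(2, I), -1), 0), -1), -1)) = Mul(-6, Mul(Add(Add(Mul(-2, I), 0), -1), -1)) = Mul(-6, Mul(Add(Mul(-2, I), -1), -1)) = Mul(-6, Mul(Add(-1, Mul(-2, I)), -1)) = Mul(-6, Add(1, Mul(2, I))) = Add(-6, Mul(-12, I))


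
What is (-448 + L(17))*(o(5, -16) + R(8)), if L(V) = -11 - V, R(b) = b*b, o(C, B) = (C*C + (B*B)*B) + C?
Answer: 1904952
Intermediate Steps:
o(C, B) = C + B³ + C² (o(C, B) = (C² + B²*B) + C = (C² + B³) + C = (B³ + C²) + C = C + B³ + C²)
R(b) = b²
(-448 + L(17))*(o(5, -16) + R(8)) = (-448 + (-11 - 1*17))*((5 + (-16)³ + 5²) + 8²) = (-448 + (-11 - 17))*((5 - 4096 + 25) + 64) = (-448 - 28)*(-4066 + 64) = -476*(-4002) = 1904952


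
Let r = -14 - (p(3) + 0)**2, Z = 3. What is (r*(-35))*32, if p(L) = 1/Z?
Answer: 142240/9 ≈ 15804.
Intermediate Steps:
p(L) = 1/3
r = -127/9 (r = -14 - (1/3 + 0)**2 = -14 - (1/3)**2 = -14 - 1*1/9 = -14 - 1/9 = -127/9 ≈ -14.111)
(r*(-35))*32 = -127/9*(-35)*32 = (4445/9)*32 = 142240/9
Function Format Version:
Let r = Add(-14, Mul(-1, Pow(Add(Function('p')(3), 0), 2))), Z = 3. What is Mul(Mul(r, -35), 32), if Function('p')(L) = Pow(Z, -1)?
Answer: Rational(142240, 9) ≈ 15804.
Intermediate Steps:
Function('p')(L) = Rational(1, 3) (Function('p')(L) = Pow(3, -1) = Rational(1, 3))
r = Rational(-127, 9) (r = Add(-14, Mul(-1, Pow(Add(Rational(1, 3), 0), 2))) = Add(-14, Mul(-1, Pow(Rational(1, 3), 2))) = Add(-14, Mul(-1, Rational(1, 9))) = Add(-14, Rational(-1, 9)) = Rational(-127, 9) ≈ -14.111)
Mul(Mul(r, -35), 32) = Mul(Mul(Rational(-127, 9), -35), 32) = Mul(Rational(4445, 9), 32) = Rational(142240, 9)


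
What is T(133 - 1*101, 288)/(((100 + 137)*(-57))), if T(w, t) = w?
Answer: -32/13509 ≈ -0.0023688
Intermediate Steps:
T(133 - 1*101, 288)/(((100 + 137)*(-57))) = (133 - 1*101)/(((100 + 137)*(-57))) = (133 - 101)/((237*(-57))) = 32/(-13509) = 32*(-1/13509) = -32/13509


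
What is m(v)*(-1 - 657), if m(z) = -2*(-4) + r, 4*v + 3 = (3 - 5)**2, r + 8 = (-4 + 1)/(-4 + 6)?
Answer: 987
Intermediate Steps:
r = -19/2 (r = -8 + (-4 + 1)/(-4 + 6) = -8 - 3/2 = -19/2 ≈ -9.5000)
v = 1/4 (v = -3/4 + (3 - 5)**2/4 = -3/4 + (1/4)*(-2)**2 = -3/4 + (1/4)*4 = -3/4 + 1 = 1/4 ≈ 0.25000)
m(z) = -3/2 (m(z) = -2*(-4) - 19/2 = 8 - 19/2 = -3/2)
m(v)*(-1 - 657) = -3*(-1 - 657)/2 = -3/2*(-658) = 987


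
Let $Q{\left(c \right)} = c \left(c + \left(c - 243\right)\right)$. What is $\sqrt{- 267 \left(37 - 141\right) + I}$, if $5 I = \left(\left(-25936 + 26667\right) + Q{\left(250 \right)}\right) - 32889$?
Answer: $\frac{2 \sqrt{213665}}{5} \approx 184.9$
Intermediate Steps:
$Q{\left(c \right)} = c \left(-243 + 2 c\right)$ ($Q{\left(c \right)} = c \left(c + \left(-243 + c\right)\right) = c \left(-243 + 2 c\right)$)
$I = \frac{32092}{5}$ ($I = \frac{\left(\left(-25936 + 26667\right) + 250 \left(-243 + 2 \cdot 250\right)\right) - 32889}{5} = \frac{\left(731 + 250 \left(-243 + 500\right)\right) - 32889}{5} = \frac{\left(731 + 250 \cdot 257\right) - 32889}{5} = \frac{\left(731 + 64250\right) - 32889}{5} = \frac{64981 - 32889}{5} = \frac{1}{5} \cdot 32092 = \frac{32092}{5} \approx 6418.4$)
$\sqrt{- 267 \left(37 - 141\right) + I} = \sqrt{- 267 \left(37 - 141\right) + \frac{32092}{5}} = \sqrt{\left(-267\right) \left(-104\right) + \frac{32092}{5}} = \sqrt{27768 + \frac{32092}{5}} = \sqrt{\frac{170932}{5}} = \frac{2 \sqrt{213665}}{5}$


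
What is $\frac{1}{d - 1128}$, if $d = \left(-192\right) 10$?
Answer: $- \frac{1}{3048} \approx -0.00032808$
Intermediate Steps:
$d = -1920$
$\frac{1}{d - 1128} = \frac{1}{-1920 - 1128} = \frac{1}{-3048} = - \frac{1}{3048}$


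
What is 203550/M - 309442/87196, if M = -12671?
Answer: -10834842691/552430258 ≈ -19.613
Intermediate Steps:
203550/M - 309442/87196 = 203550/(-12671) - 309442/87196 = 203550*(-1/12671) - 309442*1/87196 = -203550/12671 - 154721/43598 = -10834842691/552430258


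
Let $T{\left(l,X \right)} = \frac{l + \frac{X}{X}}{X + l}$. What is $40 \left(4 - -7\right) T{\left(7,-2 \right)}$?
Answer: $704$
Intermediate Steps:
$T{\left(l,X \right)} = \frac{1 + l}{X + l}$ ($T{\left(l,X \right)} = \frac{l + 1}{X + l} = \frac{1 + l}{X + l}$)
$40 \left(4 - -7\right) T{\left(7,-2 \right)} = 40 \left(4 - -7\right) \frac{1 + 7}{-2 + 7} = 40 \left(4 + 7\right) \frac{1}{5} \cdot 8 = 40 \cdot 11 \cdot \frac{1}{5} \cdot 8 = 440 \cdot \frac{8}{5} = 704$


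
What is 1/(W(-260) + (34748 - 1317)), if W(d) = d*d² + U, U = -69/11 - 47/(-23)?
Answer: -253/4438271027 ≈ -5.7004e-8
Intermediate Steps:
U = -1070/253 (U = -69*1/11 - 47*(-1/23) = -69/11 + 47/23 = -1070/253 ≈ -4.2292)
W(d) = -1070/253 + d³ (W(d) = d*d² - 1070/253 = d³ - 1070/253 = -1070/253 + d³)
1/(W(-260) + (34748 - 1317)) = 1/((-1070/253 + (-260)³) + (34748 - 1317)) = 1/((-1070/253 - 17576000) + 33431) = 1/(-4446729070/253 + 33431) = 1/(-4438271027/253) = -253/4438271027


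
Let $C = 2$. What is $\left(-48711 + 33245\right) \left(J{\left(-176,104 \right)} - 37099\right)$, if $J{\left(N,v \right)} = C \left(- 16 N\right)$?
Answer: $486668622$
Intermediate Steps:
$J{\left(N,v \right)} = - 32 N$ ($J{\left(N,v \right)} = 2 \left(- 16 N\right) = - 32 N$)
$\left(-48711 + 33245\right) \left(J{\left(-176,104 \right)} - 37099\right) = \left(-48711 + 33245\right) \left(\left(-32\right) \left(-176\right) - 37099\right) = - 15466 \left(5632 - 37099\right) = \left(-15466\right) \left(-31467\right) = 486668622$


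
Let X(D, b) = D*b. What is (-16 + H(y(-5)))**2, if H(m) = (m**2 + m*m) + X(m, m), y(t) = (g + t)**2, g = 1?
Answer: 565504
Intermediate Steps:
y(t) = (1 + t)**2
H(m) = 3*m**2 (H(m) = (m**2 + m*m) + m*m = (m**2 + m**2) + m**2 = 2*m**2 + m**2 = 3*m**2)
(-16 + H(y(-5)))**2 = (-16 + 3*((1 - 5)**2)**2)**2 = (-16 + 3*((-4)**2)**2)**2 = (-16 + 3*16**2)**2 = (-16 + 3*256)**2 = (-16 + 768)**2 = 752**2 = 565504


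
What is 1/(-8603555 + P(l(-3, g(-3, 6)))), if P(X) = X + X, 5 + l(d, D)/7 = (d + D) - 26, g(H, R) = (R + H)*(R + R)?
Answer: -1/8603527 ≈ -1.1623e-7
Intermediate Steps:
g(H, R) = 2*R*(H + R) (g(H, R) = (H + R)*(2*R) = 2*R*(H + R))
l(d, D) = -217 + 7*D + 7*d (l(d, D) = -35 + 7*((d + D) - 26) = -35 + 7*((D + d) - 26) = -35 + 7*(-26 + D + d) = -35 + (-182 + 7*D + 7*d) = -217 + 7*D + 7*d)
P(X) = 2*X
1/(-8603555 + P(l(-3, g(-3, 6)))) = 1/(-8603555 + 2*(-217 + 7*(2*6*(-3 + 6)) + 7*(-3))) = 1/(-8603555 + 2*(-217 + 7*(2*6*3) - 21)) = 1/(-8603555 + 2*(-217 + 7*36 - 21)) = 1/(-8603555 + 2*(-217 + 252 - 21)) = 1/(-8603555 + 2*14) = 1/(-8603555 + 28) = 1/(-8603527) = -1/8603527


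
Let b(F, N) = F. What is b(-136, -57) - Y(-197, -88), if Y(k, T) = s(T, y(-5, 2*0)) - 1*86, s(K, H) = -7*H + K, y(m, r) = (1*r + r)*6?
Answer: 38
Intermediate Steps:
y(m, r) = 12*r (y(m, r) = (r + r)*6 = (2*r)*6 = 12*r)
s(K, H) = K - 7*H
Y(k, T) = -86 + T (Y(k, T) = (T - 84*2*0) - 1*86 = (T - 84*0) - 86 = (T - 7*0) - 86 = (T + 0) - 86 = T - 86 = -86 + T)
b(-136, -57) - Y(-197, -88) = -136 - (-86 - 88) = -136 - 1*(-174) = -136 + 174 = 38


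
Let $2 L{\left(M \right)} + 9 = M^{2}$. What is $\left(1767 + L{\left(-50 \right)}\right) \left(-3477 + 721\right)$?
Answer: $-8302450$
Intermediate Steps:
$L{\left(M \right)} = - \frac{9}{2} + \frac{M^{2}}{2}$
$\left(1767 + L{\left(-50 \right)}\right) \left(-3477 + 721\right) = \left(1767 - \left(\frac{9}{2} - \frac{\left(-50\right)^{2}}{2}\right)\right) \left(-3477 + 721\right) = \left(1767 + \left(- \frac{9}{2} + \frac{1}{2} \cdot 2500\right)\right) \left(-2756\right) = \left(1767 + \left(- \frac{9}{2} + 1250\right)\right) \left(-2756\right) = \left(1767 + \frac{2491}{2}\right) \left(-2756\right) = \frac{6025}{2} \left(-2756\right) = -8302450$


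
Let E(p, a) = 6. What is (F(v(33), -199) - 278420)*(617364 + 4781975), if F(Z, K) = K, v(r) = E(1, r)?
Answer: -1504358432841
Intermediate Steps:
v(r) = 6
(F(v(33), -199) - 278420)*(617364 + 4781975) = (-199 - 278420)*(617364 + 4781975) = -278619*5399339 = -1504358432841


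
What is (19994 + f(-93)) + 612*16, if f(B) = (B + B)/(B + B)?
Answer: 29787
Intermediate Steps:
f(B) = 1 (f(B) = (2*B)/((2*B)) = (2*B)*(1/(2*B)) = 1)
(19994 + f(-93)) + 612*16 = (19994 + 1) + 612*16 = 19995 + 9792 = 29787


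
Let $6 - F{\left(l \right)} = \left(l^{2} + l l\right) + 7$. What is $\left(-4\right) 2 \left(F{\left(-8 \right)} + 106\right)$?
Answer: $184$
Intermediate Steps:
$F{\left(l \right)} = -1 - 2 l^{2}$ ($F{\left(l \right)} = 6 - \left(\left(l^{2} + l l\right) + 7\right) = 6 - \left(\left(l^{2} + l^{2}\right) + 7\right) = 6 - \left(2 l^{2} + 7\right) = 6 - \left(7 + 2 l^{2}\right) = -1 - 2 l^{2}$)
$\left(-4\right) 2 \left(F{\left(-8 \right)} + 106\right) = \left(-4\right) 2 \left(\left(-1 - 2 \left(-8\right)^{2}\right) + 106\right) = - 8 \left(\left(-1 - 128\right) + 106\right) = - 8 \left(-129 + 106\right) = \left(-8\right) \left(-23\right) = 184$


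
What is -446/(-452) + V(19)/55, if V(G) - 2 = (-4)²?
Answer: 16333/12430 ≈ 1.3140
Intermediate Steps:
V(G) = 18 (V(G) = 2 + (-4)² = 2 + 16 = 18)
-446/(-452) + V(19)/55 = -446/(-452) + 18/55 = -446*(-1/452) + 18*(1/55) = 223/226 + 18/55 = 16333/12430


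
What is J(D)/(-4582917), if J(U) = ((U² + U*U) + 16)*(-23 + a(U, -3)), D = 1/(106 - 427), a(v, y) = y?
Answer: 42865108/472228350597 ≈ 9.0772e-5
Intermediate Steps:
D = -1/321 (D = 1/(-321) = -1/321 ≈ -0.0031153)
J(U) = -416 - 52*U² (J(U) = ((U² + U*U) + 16)*(-23 - 3) = ((U² + U²) + 16)*(-26) = (2*U² + 16)*(-26) = (16 + 2*U²)*(-26) = -416 - 52*U²)
J(D)/(-4582917) = (-416 - 52*(-1/321)²)/(-4582917) = (-416 - 52*1/103041)*(-1/4582917) = (-416 - 52/103041)*(-1/4582917) = -42865108/103041*(-1/4582917) = 42865108/472228350597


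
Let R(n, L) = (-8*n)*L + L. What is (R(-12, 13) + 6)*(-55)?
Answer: -69685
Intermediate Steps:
R(n, L) = L - 8*L*n (R(n, L) = -8*L*n + L = L - 8*L*n)
(R(-12, 13) + 6)*(-55) = (13*(1 - 8*(-12)) + 6)*(-55) = (13*(1 + 96) + 6)*(-55) = (13*97 + 6)*(-55) = (1261 + 6)*(-55) = 1267*(-55) = -69685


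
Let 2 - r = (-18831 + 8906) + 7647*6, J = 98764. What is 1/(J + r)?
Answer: 1/62809 ≈ 1.5921e-5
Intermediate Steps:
r = -35955 (r = 2 - ((-18831 + 8906) + 7647*6) = 2 - (-9925 + 45882) = 2 - 1*35957 = 2 - 35957 = -35955)
1/(J + r) = 1/(98764 - 35955) = 1/62809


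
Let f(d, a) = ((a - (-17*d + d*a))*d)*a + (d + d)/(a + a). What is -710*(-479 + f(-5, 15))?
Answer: 1819730/3 ≈ 6.0658e+5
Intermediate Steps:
f(d, a) = d/a + a*d*(a + 17*d - a*d) (f(d, a) = ((a - (-17*d + a*d))*d)*a + (2*d)/((2*a)) = ((a + (17*d - a*d))*d)*a + (2*d)*(1/(2*a)) = ((a + 17*d - a*d)*d)*a + d/a = (d*(a + 17*d - a*d))*a + d/a = a*d*(a + 17*d - a*d) + d/a = d/a + a*d*(a + 17*d - a*d))
-710*(-479 + f(-5, 15)) = -710*(-479 - 5*(1 + 15²*(15 + 17*(-5) - 1*15*(-5)))/15) = -710*(-479 - 5*1/15*(1 + 225*(15 - 85 + 75))) = -710*(-479 - 5*1/15*(1 + 225*5)) = -710*(-479 - 5*1/15*(1 + 1125)) = -710*(-479 - 5*1/15*1126) = -710*(-479 - 1126/3) = -710*(-2563/3) = 1819730/3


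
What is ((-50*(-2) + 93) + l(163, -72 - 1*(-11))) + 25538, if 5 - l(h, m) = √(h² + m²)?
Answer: 25736 - √30290 ≈ 25562.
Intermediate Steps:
l(h, m) = 5 - √(h² + m²)
((-50*(-2) + 93) + l(163, -72 - 1*(-11))) + 25538 = ((-50*(-2) + 93) + (5 - √(163² + (-72 - 1*(-11))²))) + 25538 = ((100 + 93) + (5 - √(26569 + (-72 + 11)²))) + 25538 = (193 + (5 - √(26569 + (-61)²))) + 25538 = (193 + (5 - √(26569 + 3721))) + 25538 = (193 + (5 - √30290)) + 25538 = (198 - √30290) + 25538 = 25736 - √30290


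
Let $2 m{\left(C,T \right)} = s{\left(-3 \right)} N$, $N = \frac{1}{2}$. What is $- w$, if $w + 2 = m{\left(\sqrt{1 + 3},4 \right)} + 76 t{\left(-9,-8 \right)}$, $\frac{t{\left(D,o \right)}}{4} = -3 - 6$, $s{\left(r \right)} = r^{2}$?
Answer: $\frac{10943}{4} \approx 2735.8$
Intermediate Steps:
$t{\left(D,o \right)} = -36$ ($t{\left(D,o \right)} = 4 \left(-3 - 6\right) = 4 \left(-9\right) = -36$)
$N = \frac{1}{2} \approx 0.5$
$m{\left(C,T \right)} = \frac{9}{4}$ ($m{\left(C,T \right)} = \frac{\left(-3\right)^{2} \cdot \frac{1}{2}}{2} = \frac{9 \cdot \frac{1}{2}}{2} = \frac{1}{2} \cdot \frac{9}{2} = \frac{9}{4}$)
$w = - \frac{10943}{4}$ ($w = -2 + \left(\frac{9}{4} + 76 \left(-36\right)\right) = -2 + \left(\frac{9}{4} - 2736\right) = -2 - \frac{10935}{4} = - \frac{10943}{4} \approx -2735.8$)
$- w = \left(-1\right) \left(- \frac{10943}{4}\right) = \frac{10943}{4}$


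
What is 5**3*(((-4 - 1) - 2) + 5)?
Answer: -250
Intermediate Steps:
5**3*(((-4 - 1) - 2) + 5) = 125*((-5 - 2) + 5) = 125*(-7 + 5) = 125*(-2) = -250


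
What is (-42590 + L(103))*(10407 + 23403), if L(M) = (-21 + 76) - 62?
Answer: -1440204570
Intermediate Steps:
L(M) = -7 (L(M) = 55 - 62 = -7)
(-42590 + L(103))*(10407 + 23403) = (-42590 - 7)*(10407 + 23403) = -42597*33810 = -1440204570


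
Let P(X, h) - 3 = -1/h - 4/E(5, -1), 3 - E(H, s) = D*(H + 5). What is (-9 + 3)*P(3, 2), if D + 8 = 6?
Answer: -321/23 ≈ -13.957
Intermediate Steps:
D = -2 (D = -8 + 6 = -2)
E(H, s) = 13 + 2*H (E(H, s) = 3 - (-2)*(H + 5) = 3 - (-2)*(5 + H) = 3 - (-10 - 2*H) = 3 + (10 + 2*H) = 13 + 2*H)
P(X, h) = 65/23 - 1/h (P(X, h) = 3 + (-1/h - 4/(13 + 2*5)) = 3 + (-1/h - 4/(13 + 10)) = 3 + (-1/h - 4/23) = 3 + (-4/23 - 1/h) = 65/23 - 1/h)
(-9 + 3)*P(3, 2) = (-9 + 3)*(65/23 - 1/2) = -6*(65/23 - 1*½) = -6*(65/23 - ½) = -6*107/46 = -321/23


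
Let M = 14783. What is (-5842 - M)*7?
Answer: -144375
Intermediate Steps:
(-5842 - M)*7 = (-5842 - 1*14783)*7 = (-5842 - 14783)*7 = -20625*7 = -144375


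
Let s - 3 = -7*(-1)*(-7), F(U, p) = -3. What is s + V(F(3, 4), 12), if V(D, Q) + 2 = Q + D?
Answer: -39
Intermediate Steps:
V(D, Q) = -2 + D + Q (V(D, Q) = -2 + (Q + D) = -2 + (D + Q) = -2 + D + Q)
s = -46 (s = 3 - 7*(-1)*(-7) = 3 + 7*(-7) = 3 - 49 = -46)
s + V(F(3, 4), 12) = -46 + (-2 - 3 + 12) = -46 + 7 = -39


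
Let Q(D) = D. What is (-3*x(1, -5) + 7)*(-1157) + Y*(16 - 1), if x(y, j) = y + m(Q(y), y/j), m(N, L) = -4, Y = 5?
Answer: -18437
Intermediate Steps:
x(y, j) = -4 + y (x(y, j) = y - 4 = -4 + y)
(-3*x(1, -5) + 7)*(-1157) + Y*(16 - 1) = (-3*(-4 + 1) + 7)*(-1157) + 5*(16 - 1) = (-3*(-3) + 7)*(-1157) + 5*15 = (9 + 7)*(-1157) + 75 = 16*(-1157) + 75 = -18512 + 75 = -18437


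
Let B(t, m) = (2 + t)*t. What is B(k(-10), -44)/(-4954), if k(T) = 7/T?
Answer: 91/495400 ≈ 0.00018369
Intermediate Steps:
B(t, m) = t*(2 + t)
B(k(-10), -44)/(-4954) = ((7/(-10))*(2 + 7/(-10)))/(-4954) = ((7*(-1/10))*(2 + 7*(-1/10)))*(-1/4954) = -7*(2 - 7/10)/10*(-1/4954) = -7/10*13/10*(-1/4954) = -91/100*(-1/4954) = 91/495400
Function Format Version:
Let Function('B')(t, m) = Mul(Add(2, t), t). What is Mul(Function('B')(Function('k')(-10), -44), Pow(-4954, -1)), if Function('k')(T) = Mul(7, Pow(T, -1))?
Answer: Rational(91, 495400) ≈ 0.00018369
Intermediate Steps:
Function('B')(t, m) = Mul(t, Add(2, t))
Mul(Function('B')(Function('k')(-10), -44), Pow(-4954, -1)) = Mul(Mul(Mul(7, Pow(-10, -1)), Add(2, Mul(7, Pow(-10, -1)))), Pow(-4954, -1)) = Mul(Mul(Mul(7, Rational(-1, 10)), Add(2, Mul(7, Rational(-1, 10)))), Rational(-1, 4954)) = Mul(Mul(Rational(-7, 10), Add(2, Rational(-7, 10))), Rational(-1, 4954)) = Mul(Mul(Rational(-7, 10), Rational(13, 10)), Rational(-1, 4954)) = Mul(Rational(-91, 100), Rational(-1, 4954)) = Rational(91, 495400)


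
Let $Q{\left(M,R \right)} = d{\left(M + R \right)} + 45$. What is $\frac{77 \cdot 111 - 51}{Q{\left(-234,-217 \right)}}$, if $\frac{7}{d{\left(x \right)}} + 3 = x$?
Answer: $\frac{3857184}{20423} \approx 188.86$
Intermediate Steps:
$d{\left(x \right)} = \frac{7}{-3 + x}$
$Q{\left(M,R \right)} = 45 + \frac{7}{-3 + M + R}$ ($Q{\left(M,R \right)} = \frac{7}{-3 + \left(M + R\right)} + 45 = \frac{7}{-3 + M + R} + 45 = 45 + \frac{7}{-3 + M + R}$)
$\frac{77 \cdot 111 - 51}{Q{\left(-234,-217 \right)}} = \frac{77 \cdot 111 - 51}{45 + \frac{7}{-3 - 234 - 217}} = \frac{8547 - 51}{45 + \frac{7}{-454}} = \frac{8496}{45 + 7 \left(- \frac{1}{454}\right)} = \frac{8496}{45 - \frac{7}{454}} = \frac{8496}{\frac{20423}{454}} = 8496 \cdot \frac{454}{20423} = \frac{3857184}{20423}$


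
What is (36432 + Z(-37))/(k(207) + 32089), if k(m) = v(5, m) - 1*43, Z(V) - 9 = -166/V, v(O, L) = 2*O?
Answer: 1348483/1186072 ≈ 1.1369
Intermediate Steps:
Z(V) = 9 - 166/V
k(m) = -33 (k(m) = 2*5 - 1*43 = 10 - 43 = -33)
(36432 + Z(-37))/(k(207) + 32089) = (36432 + (9 - 166/(-37)))/(-33 + 32089) = (36432 + (9 - 166*(-1/37)))/32056 = (36432 + (9 + 166/37))*(1/32056) = (36432 + 499/37)*(1/32056) = (1348483/37)*(1/32056) = 1348483/1186072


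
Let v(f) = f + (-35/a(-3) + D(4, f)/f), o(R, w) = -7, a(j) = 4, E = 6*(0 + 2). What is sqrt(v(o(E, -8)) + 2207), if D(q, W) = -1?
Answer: sqrt(429513)/14 ≈ 46.812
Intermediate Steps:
E = 12 (E = 6*2 = 12)
v(f) = -35/4 + f - 1/f (v(f) = f + (-35/4 - 1/f) = -35/4 + f - 1/f)
sqrt(v(o(E, -8)) + 2207) = sqrt((-35/4 - 7 - 1/(-7)) + 2207) = sqrt((-35/4 - 7 - 1*(-1/7)) + 2207) = sqrt((-35/4 - 7 + 1/7) + 2207) = sqrt(-437/28 + 2207) = sqrt(61359/28) = sqrt(429513)/14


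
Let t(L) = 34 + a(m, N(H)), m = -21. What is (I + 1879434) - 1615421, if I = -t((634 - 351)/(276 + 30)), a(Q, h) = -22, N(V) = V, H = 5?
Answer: 264001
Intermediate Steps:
t(L) = 12 (t(L) = 34 - 22 = 12)
I = -12 (I = -1*12 = -12)
(I + 1879434) - 1615421 = (-12 + 1879434) - 1615421 = 1879422 - 1615421 = 264001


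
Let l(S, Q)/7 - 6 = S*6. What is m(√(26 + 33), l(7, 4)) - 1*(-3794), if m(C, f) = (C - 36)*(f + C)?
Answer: -8243 + 300*√59 ≈ -5938.7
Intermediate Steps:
l(S, Q) = 42 + 42*S (l(S, Q) = 42 + 7*(S*6) = 42 + 7*(6*S) = 42 + 42*S)
m(C, f) = (-36 + C)*(C + f)
m(√(26 + 33), l(7, 4)) - 1*(-3794) = ((√(26 + 33))² - 36*√(26 + 33) - 36*(42 + 42*7) + √(26 + 33)*(42 + 42*7)) - 1*(-3794) = ((√59)² - 36*√59 - 36*(42 + 294) + √59*(42 + 294)) + 3794 = (59 - 36*√59 - 36*336 + √59*336) + 3794 = (59 - 36*√59 - 12096 + 336*√59) + 3794 = (-12037 + 300*√59) + 3794 = -8243 + 300*√59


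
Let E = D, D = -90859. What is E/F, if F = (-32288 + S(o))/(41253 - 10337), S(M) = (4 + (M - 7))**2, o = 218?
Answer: -2808996844/13937 ≈ -2.0155e+5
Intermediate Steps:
S(M) = (-3 + M)**2 (S(M) = (4 + (-7 + M))**2 = (-3 + M)**2)
E = -90859
F = 13937/30916 (F = (-32288 + (-3 + 218)**2)/(41253 - 10337) = (-32288 + 215**2)/30916 = (-32288 + 46225)*(1/30916) = 13937*(1/30916) = 13937/30916 ≈ 0.45080)
E/F = -90859/13937/30916 = -90859*30916/13937 = -2808996844/13937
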